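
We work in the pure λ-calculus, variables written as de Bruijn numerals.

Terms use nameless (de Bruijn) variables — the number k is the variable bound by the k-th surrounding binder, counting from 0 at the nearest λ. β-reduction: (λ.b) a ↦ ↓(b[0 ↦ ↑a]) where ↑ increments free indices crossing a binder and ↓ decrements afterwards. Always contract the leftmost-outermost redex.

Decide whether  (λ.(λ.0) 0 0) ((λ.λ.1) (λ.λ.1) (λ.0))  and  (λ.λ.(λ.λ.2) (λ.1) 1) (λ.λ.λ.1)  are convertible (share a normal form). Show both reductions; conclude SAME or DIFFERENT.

Answer: DIFFERENT — A ⇓ λ.λ.λ.1, B ⇓ λ.0

Derivation:
Term A:
  start: (λ.(λ.0) 0 0) ((λ.λ.1) (λ.λ.1) (λ.0))
  [1] (λ.0) ((λ.λ.1) (λ.λ.1) (λ.0)) ((λ.λ.1) (λ.λ.1) (λ.0))
  [2] (λ.λ.1) (λ.λ.1) (λ.0) ((λ.λ.1) (λ.λ.1) (λ.0))
  [3] (λ.λ.λ.1) (λ.0) ((λ.λ.1) (λ.λ.1) (λ.0))
  [4] (λ.λ.1) ((λ.λ.1) (λ.λ.1) (λ.0))
  [5] λ.(λ.λ.1) (λ.λ.1) (λ.0)
  [6] λ.(λ.λ.λ.1) (λ.0)
  [7] λ.λ.λ.1

Term B:
  start: (λ.λ.(λ.λ.2) (λ.1) 1) (λ.λ.λ.1)
  [1] λ.(λ.λ.2) (λ.1) (λ.λ.λ.1)
  [2] λ.(λ.1) (λ.λ.λ.1)
  [3] λ.0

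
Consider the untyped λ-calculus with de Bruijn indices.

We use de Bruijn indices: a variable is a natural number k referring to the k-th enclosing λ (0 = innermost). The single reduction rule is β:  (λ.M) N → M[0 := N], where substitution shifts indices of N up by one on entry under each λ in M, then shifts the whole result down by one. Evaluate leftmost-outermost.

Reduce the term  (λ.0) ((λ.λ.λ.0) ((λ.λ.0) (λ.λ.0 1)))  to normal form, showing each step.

Answer: normal form = λ.λ.0  (in 2 steps)

Derivation:
  start: (λ.0) ((λ.λ.λ.0) ((λ.λ.0) (λ.λ.0 1)))
  [1] (λ.λ.λ.0) ((λ.λ.0) (λ.λ.0 1))
  [2] λ.λ.0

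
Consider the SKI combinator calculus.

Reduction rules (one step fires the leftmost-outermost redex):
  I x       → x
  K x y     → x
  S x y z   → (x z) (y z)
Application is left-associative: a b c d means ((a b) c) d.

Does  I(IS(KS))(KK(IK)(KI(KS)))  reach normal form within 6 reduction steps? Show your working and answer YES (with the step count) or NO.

Answer: YES — reaches normal form S(KS)(KI) in 4 ≤ 6 steps

Derivation:
  start: I(IS(KS))(KK(IK)(KI(KS)))
  →1  IS(KS)(KK(IK)(KI(KS)))
  →2  S(KS)(KK(IK)(KI(KS)))
  →3  S(KS)(K(KI(KS)))
  →4  S(KS)(KI)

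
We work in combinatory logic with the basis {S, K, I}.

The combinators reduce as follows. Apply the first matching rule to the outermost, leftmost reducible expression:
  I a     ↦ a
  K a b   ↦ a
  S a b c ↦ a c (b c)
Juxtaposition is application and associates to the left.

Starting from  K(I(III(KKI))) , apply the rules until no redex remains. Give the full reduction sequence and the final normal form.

Answer: normal form = KK  (in 5 steps)

Derivation:
  start: K(I(III(KKI)))
  [1] K(III(KKI))
  [2] K(II(KKI))
  [3] K(I(KKI))
  [4] K(KKI)
  [5] KK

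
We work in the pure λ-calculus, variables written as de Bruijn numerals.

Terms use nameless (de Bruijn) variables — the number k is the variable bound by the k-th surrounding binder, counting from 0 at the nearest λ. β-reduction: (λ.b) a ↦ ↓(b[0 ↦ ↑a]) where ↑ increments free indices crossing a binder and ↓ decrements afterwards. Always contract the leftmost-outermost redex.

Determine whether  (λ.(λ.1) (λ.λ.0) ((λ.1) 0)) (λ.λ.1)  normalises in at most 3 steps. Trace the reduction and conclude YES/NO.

  start: (λ.(λ.1) (λ.λ.0) ((λ.1) 0)) (λ.λ.1)
  →1  (λ.λ.λ.1) (λ.λ.0) ((λ.λ.λ.1) (λ.λ.1))
  →2  (λ.λ.1) ((λ.λ.λ.1) (λ.λ.1))
  →3  λ.(λ.λ.λ.1) (λ.λ.1)

Answer: NO — after 3 steps the term is λ.(λ.λ.λ.1) (λ.λ.1), not yet normal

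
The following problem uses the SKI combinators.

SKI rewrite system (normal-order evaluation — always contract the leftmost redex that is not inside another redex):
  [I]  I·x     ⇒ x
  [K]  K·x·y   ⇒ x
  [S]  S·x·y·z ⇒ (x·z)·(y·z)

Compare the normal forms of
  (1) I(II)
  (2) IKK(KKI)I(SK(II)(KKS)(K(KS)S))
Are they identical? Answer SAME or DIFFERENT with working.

Term A:
  start: I(II)
  →1  II
  →2  I

Term B:
  start: IKK(KKI)I(SK(II)(KKS)(K(KS)S))
  →1  KK(KKI)I(SK(II)(KKS)(K(KS)S))
  →2  KI(SK(II)(KKS)(K(KS)S))
  →3  I

Answer: SAME — A ⇓ I, B ⇓ I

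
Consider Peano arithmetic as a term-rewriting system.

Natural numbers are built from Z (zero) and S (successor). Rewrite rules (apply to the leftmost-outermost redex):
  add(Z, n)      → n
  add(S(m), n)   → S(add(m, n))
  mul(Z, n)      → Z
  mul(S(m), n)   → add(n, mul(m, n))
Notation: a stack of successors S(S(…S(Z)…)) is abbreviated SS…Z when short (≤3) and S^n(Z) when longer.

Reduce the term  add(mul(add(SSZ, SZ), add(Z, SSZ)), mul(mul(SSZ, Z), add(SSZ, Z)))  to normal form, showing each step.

Answer: normal form = S^6(Z)  (in 32 steps)

Working:
  start: add(mul(add(SSZ, SZ), add(Z, SSZ)), mul(mul(SSZ, Z), add(SSZ, Z)))
  step 1: add(mul(S(add(SZ, SZ)), add(Z, SSZ)), mul(mul(SSZ, Z), add(SSZ, Z)))
  step 2: add(add(add(Z, SSZ), mul(add(SZ, SZ), add(Z, SSZ))), mul(mul(SSZ, Z), add(SSZ, Z)))
  step 3: add(add(SSZ, mul(add(SZ, SZ), add(Z, SSZ))), mul(mul(SSZ, Z), add(SSZ, Z)))
  step 4: add(S(add(SZ, mul(add(SZ, SZ), add(Z, SSZ)))), mul(mul(SSZ, Z), add(SSZ, Z)))
  step 5: S(add(add(SZ, mul(add(SZ, SZ), add(Z, SSZ))), mul(mul(SSZ, Z), add(SSZ, Z))))
  step 6: S(add(S(add(Z, mul(add(SZ, SZ), add(Z, SSZ)))), mul(mul(SSZ, Z), add(SSZ, Z))))
  step 7: S(S(add(add(Z, mul(add(SZ, SZ), add(Z, SSZ))), mul(mul(SSZ, Z), add(SSZ, Z)))))
  step 8: S(S(add(mul(add(SZ, SZ), add(Z, SSZ)), mul(mul(SSZ, Z), add(SSZ, Z)))))
  step 9: S(S(add(mul(S(add(Z, SZ)), add(Z, SSZ)), mul(mul(SSZ, Z), add(SSZ, Z)))))
  step 10: S(S(add(add(add(Z, SSZ), mul(add(Z, SZ), add(Z, SSZ))), mul(mul(SSZ, Z), add(SSZ, Z)))))
  step 11: S(S(add(add(SSZ, mul(add(Z, SZ), add(Z, SSZ))), mul(mul(SSZ, Z), add(SSZ, Z)))))
  step 12: S(S(add(S(add(SZ, mul(add(Z, SZ), add(Z, SSZ)))), mul(mul(SSZ, Z), add(SSZ, Z)))))
  step 13: S(S(S(add(add(SZ, mul(add(Z, SZ), add(Z, SSZ))), mul(mul(SSZ, Z), add(SSZ, Z))))))
  step 14: S(S(S(add(S(add(Z, mul(add(Z, SZ), add(Z, SSZ)))), mul(mul(SSZ, Z), add(SSZ, Z))))))
  step 15: S(S(S(S(add(add(Z, mul(add(Z, SZ), add(Z, SSZ))), mul(mul(SSZ, Z), add(SSZ, Z)))))))
  step 16: S(S(S(S(add(mul(add(Z, SZ), add(Z, SSZ)), mul(mul(SSZ, Z), add(SSZ, Z)))))))
  step 17: S(S(S(S(add(mul(SZ, add(Z, SSZ)), mul(mul(SSZ, Z), add(SSZ, Z)))))))
  step 18: S(S(S(S(add(add(add(Z, SSZ), mul(Z, add(Z, SSZ))), mul(mul(SSZ, Z), add(SSZ, Z)))))))
  step 19: S(S(S(S(add(add(SSZ, mul(Z, add(Z, SSZ))), mul(mul(SSZ, Z), add(SSZ, Z)))))))
  step 20: S(S(S(S(add(S(add(SZ, mul(Z, add(Z, SSZ)))), mul(mul(SSZ, Z), add(SSZ, Z)))))))
  step 21: S(S(S(S(S(add(add(SZ, mul(Z, add(Z, SSZ))), mul(mul(SSZ, Z), add(SSZ, Z))))))))
  step 22: S(S(S(S(S(add(S(add(Z, mul(Z, add(Z, SSZ)))), mul(mul(SSZ, Z), add(SSZ, Z))))))))
  step 23: S(S(S(S(S(S(add(add(Z, mul(Z, add(Z, SSZ))), mul(mul(SSZ, Z), add(SSZ, Z)))))))))
  step 24: S(S(S(S(S(S(add(mul(Z, add(Z, SSZ)), mul(mul(SSZ, Z), add(SSZ, Z)))))))))
  step 25: S(S(S(S(S(S(add(Z, mul(mul(SSZ, Z), add(SSZ, Z)))))))))
  step 26: S(S(S(S(S(S(mul(mul(SSZ, Z), add(SSZ, Z))))))))
  step 27: S(S(S(S(S(S(mul(add(Z, mul(SZ, Z)), add(SSZ, Z))))))))
  step 28: S(S(S(S(S(S(mul(mul(SZ, Z), add(SSZ, Z))))))))
  step 29: S(S(S(S(S(S(mul(add(Z, mul(Z, Z)), add(SSZ, Z))))))))
  step 30: S(S(S(S(S(S(mul(mul(Z, Z), add(SSZ, Z))))))))
  step 31: S(S(S(S(S(S(mul(Z, add(SSZ, Z))))))))
  step 32: S^6(Z)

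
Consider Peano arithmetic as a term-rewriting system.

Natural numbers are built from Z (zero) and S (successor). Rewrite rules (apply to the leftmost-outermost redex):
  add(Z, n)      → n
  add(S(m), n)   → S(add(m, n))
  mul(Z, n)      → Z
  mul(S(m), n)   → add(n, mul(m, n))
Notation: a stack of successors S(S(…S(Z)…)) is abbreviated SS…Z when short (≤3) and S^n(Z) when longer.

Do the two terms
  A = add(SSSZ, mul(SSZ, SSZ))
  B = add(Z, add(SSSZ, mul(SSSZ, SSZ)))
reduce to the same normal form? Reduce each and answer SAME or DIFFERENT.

Term A:
  start: add(SSSZ, mul(SSZ, SSZ))
  [1] S(add(SSZ, mul(SSZ, SSZ)))
  [2] S(S(add(SZ, mul(SSZ, SSZ))))
  [3] S(S(S(add(Z, mul(SSZ, SSZ)))))
  [4] S(S(S(mul(SSZ, SSZ))))
  [5] S(S(S(add(SSZ, mul(SZ, SSZ)))))
  [6] S(S(S(S(add(SZ, mul(SZ, SSZ))))))
  [7] S(S(S(S(S(add(Z, mul(SZ, SSZ)))))))
  [8] S(S(S(S(S(mul(SZ, SSZ))))))
  [9] S(S(S(S(S(add(SSZ, mul(Z, SSZ)))))))
  [10] S(S(S(S(S(S(add(SZ, mul(Z, SSZ))))))))
  [11] S(S(S(S(S(S(S(add(Z, mul(Z, SSZ)))))))))
  [12] S(S(S(S(S(S(S(mul(Z, SSZ))))))))
  [13] S^7(Z)

Term B:
  start: add(Z, add(SSSZ, mul(SSSZ, SSZ)))
  [1] add(SSSZ, mul(SSSZ, SSZ))
  [2] S(add(SSZ, mul(SSSZ, SSZ)))
  [3] S(S(add(SZ, mul(SSSZ, SSZ))))
  [4] S(S(S(add(Z, mul(SSSZ, SSZ)))))
  [5] S(S(S(mul(SSSZ, SSZ))))
  [6] S(S(S(add(SSZ, mul(SSZ, SSZ)))))
  [7] S(S(S(S(add(SZ, mul(SSZ, SSZ))))))
  [8] S(S(S(S(S(add(Z, mul(SSZ, SSZ)))))))
  [9] S(S(S(S(S(mul(SSZ, SSZ))))))
  [10] S(S(S(S(S(add(SSZ, mul(SZ, SSZ)))))))
  [11] S(S(S(S(S(S(add(SZ, mul(SZ, SSZ))))))))
  [12] S(S(S(S(S(S(S(add(Z, mul(SZ, SSZ)))))))))
  [13] S(S(S(S(S(S(S(mul(SZ, SSZ))))))))
  [14] S(S(S(S(S(S(S(add(SSZ, mul(Z, SSZ)))))))))
  [15] S(S(S(S(S(S(S(S(add(SZ, mul(Z, SSZ))))))))))
  [16] S(S(S(S(S(S(S(S(S(add(Z, mul(Z, SSZ)))))))))))
  [17] S(S(S(S(S(S(S(S(S(mul(Z, SSZ))))))))))
  [18] S^9(Z)

Answer: DIFFERENT — A ⇓ S^7(Z), B ⇓ S^9(Z)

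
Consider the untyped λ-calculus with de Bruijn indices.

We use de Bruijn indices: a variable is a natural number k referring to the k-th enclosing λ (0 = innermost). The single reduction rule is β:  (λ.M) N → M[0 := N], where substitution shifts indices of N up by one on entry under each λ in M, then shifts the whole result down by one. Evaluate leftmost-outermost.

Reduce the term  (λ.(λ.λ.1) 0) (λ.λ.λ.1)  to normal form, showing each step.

  start: (λ.(λ.λ.1) 0) (λ.λ.λ.1)
  →1  (λ.λ.1) (λ.λ.λ.1)
  →2  λ.λ.λ.λ.1

Answer: normal form = λ.λ.λ.λ.1  (in 2 steps)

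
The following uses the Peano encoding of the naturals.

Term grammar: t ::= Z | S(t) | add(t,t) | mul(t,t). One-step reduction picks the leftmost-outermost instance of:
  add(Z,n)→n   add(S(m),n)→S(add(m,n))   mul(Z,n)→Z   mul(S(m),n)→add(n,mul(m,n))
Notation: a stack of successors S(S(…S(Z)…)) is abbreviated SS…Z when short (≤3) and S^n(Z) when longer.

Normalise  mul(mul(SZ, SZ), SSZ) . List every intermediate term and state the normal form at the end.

Answer: normal form = SSZ  (in 9 steps)

Reduction:
  start: mul(mul(SZ, SZ), SSZ)
  [1] mul(add(SZ, mul(Z, SZ)), SSZ)
  [2] mul(S(add(Z, mul(Z, SZ))), SSZ)
  [3] add(SSZ, mul(add(Z, mul(Z, SZ)), SSZ))
  [4] S(add(SZ, mul(add(Z, mul(Z, SZ)), SSZ)))
  [5] S(S(add(Z, mul(add(Z, mul(Z, SZ)), SSZ))))
  [6] S(S(mul(add(Z, mul(Z, SZ)), SSZ)))
  [7] S(S(mul(mul(Z, SZ), SSZ)))
  [8] S(S(mul(Z, SSZ)))
  [9] SSZ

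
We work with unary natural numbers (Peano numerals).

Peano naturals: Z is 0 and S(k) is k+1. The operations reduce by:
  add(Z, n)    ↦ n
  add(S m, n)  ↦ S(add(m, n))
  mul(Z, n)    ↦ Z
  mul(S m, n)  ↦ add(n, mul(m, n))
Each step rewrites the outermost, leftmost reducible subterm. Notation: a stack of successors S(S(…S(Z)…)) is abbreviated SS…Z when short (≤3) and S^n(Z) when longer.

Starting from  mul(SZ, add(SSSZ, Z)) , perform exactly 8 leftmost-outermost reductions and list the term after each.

Answer: after 8 steps: S(S(S(add(Z, mul(Z, add(SSSZ, Z))))))

Reduction:
  start: mul(SZ, add(SSSZ, Z))
  step 1: add(add(SSSZ, Z), mul(Z, add(SSSZ, Z)))
  step 2: add(S(add(SSZ, Z)), mul(Z, add(SSSZ, Z)))
  step 3: S(add(add(SSZ, Z), mul(Z, add(SSSZ, Z))))
  step 4: S(add(S(add(SZ, Z)), mul(Z, add(SSSZ, Z))))
  step 5: S(S(add(add(SZ, Z), mul(Z, add(SSSZ, Z)))))
  step 6: S(S(add(S(add(Z, Z)), mul(Z, add(SSSZ, Z)))))
  step 7: S(S(S(add(add(Z, Z), mul(Z, add(SSSZ, Z))))))
  step 8: S(S(S(add(Z, mul(Z, add(SSSZ, Z))))))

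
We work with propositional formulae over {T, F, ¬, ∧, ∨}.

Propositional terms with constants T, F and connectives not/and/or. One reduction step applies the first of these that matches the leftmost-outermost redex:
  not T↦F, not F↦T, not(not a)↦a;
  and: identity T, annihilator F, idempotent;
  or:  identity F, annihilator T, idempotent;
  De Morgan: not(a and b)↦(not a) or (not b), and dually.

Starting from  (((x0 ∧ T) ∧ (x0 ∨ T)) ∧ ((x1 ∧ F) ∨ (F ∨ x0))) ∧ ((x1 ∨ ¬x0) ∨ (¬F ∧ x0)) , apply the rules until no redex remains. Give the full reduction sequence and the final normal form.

  start: (((x0 ∧ T) ∧ (x0 ∨ T)) ∧ ((x1 ∧ F) ∨ (F ∨ x0))) ∧ ((x1 ∨ ¬x0) ∨ (¬F ∧ x0))
  [1] ((x0 ∧ (x0 ∨ T)) ∧ ((x1 ∧ F) ∨ (F ∨ x0))) ∧ ((x1 ∨ ¬x0) ∨ (¬F ∧ x0))
  [2] ((x0 ∧ T) ∧ ((x1 ∧ F) ∨ (F ∨ x0))) ∧ ((x1 ∨ ¬x0) ∨ (¬F ∧ x0))
  [3] (x0 ∧ ((x1 ∧ F) ∨ (F ∨ x0))) ∧ ((x1 ∨ ¬x0) ∨ (¬F ∧ x0))
  [4] (x0 ∧ (F ∨ (F ∨ x0))) ∧ ((x1 ∨ ¬x0) ∨ (¬F ∧ x0))
  [5] (x0 ∧ (F ∨ x0)) ∧ ((x1 ∨ ¬x0) ∨ (¬F ∧ x0))
  [6] (x0 ∧ x0) ∧ ((x1 ∨ ¬x0) ∨ (¬F ∧ x0))
  [7] x0 ∧ ((x1 ∨ ¬x0) ∨ (¬F ∧ x0))
  [8] x0 ∧ ((x1 ∨ ¬x0) ∨ (T ∧ x0))
  [9] x0 ∧ ((x1 ∨ ¬x0) ∨ x0)

Answer: normal form = x0 ∧ ((x1 ∨ ¬x0) ∨ x0)  (in 9 steps)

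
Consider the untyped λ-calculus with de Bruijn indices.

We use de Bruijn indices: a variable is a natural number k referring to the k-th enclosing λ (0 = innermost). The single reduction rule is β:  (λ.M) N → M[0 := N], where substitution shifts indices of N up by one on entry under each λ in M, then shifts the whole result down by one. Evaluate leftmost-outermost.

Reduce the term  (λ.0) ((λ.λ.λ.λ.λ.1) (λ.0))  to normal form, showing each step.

Answer: normal form = λ.λ.λ.λ.1  (in 2 steps)

Derivation:
  start: (λ.0) ((λ.λ.λ.λ.λ.1) (λ.0))
  →1  (λ.λ.λ.λ.λ.1) (λ.0)
  →2  λ.λ.λ.λ.1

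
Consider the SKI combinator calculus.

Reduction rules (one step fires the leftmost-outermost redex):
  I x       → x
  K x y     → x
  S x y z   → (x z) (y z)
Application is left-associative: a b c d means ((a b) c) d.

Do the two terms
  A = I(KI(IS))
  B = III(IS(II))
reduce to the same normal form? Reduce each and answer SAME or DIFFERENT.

Answer: DIFFERENT — A ⇓ I, B ⇓ SI

Derivation:
Term A:
  start: I(KI(IS))
  step 1: KI(IS)
  step 2: I

Term B:
  start: III(IS(II))
  step 1: II(IS(II))
  step 2: I(IS(II))
  step 3: IS(II)
  step 4: S(II)
  step 5: SI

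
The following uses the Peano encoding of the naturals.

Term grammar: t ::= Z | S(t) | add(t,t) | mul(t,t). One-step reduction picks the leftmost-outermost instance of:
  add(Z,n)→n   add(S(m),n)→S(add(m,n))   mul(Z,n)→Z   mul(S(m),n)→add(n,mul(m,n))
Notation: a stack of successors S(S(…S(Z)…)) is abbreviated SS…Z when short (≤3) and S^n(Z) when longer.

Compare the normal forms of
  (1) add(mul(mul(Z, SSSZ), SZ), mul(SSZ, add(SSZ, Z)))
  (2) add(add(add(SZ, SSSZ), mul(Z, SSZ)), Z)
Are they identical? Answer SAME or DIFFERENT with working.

Answer: SAME — A ⇓ S^4(Z), B ⇓ S^4(Z)

Working:
Term A:
  start: add(mul(mul(Z, SSSZ), SZ), mul(SSZ, add(SSZ, Z)))
  [1] add(mul(Z, SZ), mul(SSZ, add(SSZ, Z)))
  [2] add(Z, mul(SSZ, add(SSZ, Z)))
  [3] mul(SSZ, add(SSZ, Z))
  [4] add(add(SSZ, Z), mul(SZ, add(SSZ, Z)))
  [5] add(S(add(SZ, Z)), mul(SZ, add(SSZ, Z)))
  [6] S(add(add(SZ, Z), mul(SZ, add(SSZ, Z))))
  [7] S(add(S(add(Z, Z)), mul(SZ, add(SSZ, Z))))
  [8] S(S(add(add(Z, Z), mul(SZ, add(SSZ, Z)))))
  [9] S(S(add(Z, mul(SZ, add(SSZ, Z)))))
  [10] S(S(mul(SZ, add(SSZ, Z))))
  [11] S(S(add(add(SSZ, Z), mul(Z, add(SSZ, Z)))))
  [12] S(S(add(S(add(SZ, Z)), mul(Z, add(SSZ, Z)))))
  [13] S(S(S(add(add(SZ, Z), mul(Z, add(SSZ, Z))))))
  [14] S(S(S(add(S(add(Z, Z)), mul(Z, add(SSZ, Z))))))
  [15] S(S(S(S(add(add(Z, Z), mul(Z, add(SSZ, Z)))))))
  [16] S(S(S(S(add(Z, mul(Z, add(SSZ, Z)))))))
  [17] S(S(S(S(mul(Z, add(SSZ, Z))))))
  [18] S^4(Z)

Term B:
  start: add(add(add(SZ, SSSZ), mul(Z, SSZ)), Z)
  [1] add(add(S(add(Z, SSSZ)), mul(Z, SSZ)), Z)
  [2] add(S(add(add(Z, SSSZ), mul(Z, SSZ))), Z)
  [3] S(add(add(add(Z, SSSZ), mul(Z, SSZ)), Z))
  [4] S(add(add(SSSZ, mul(Z, SSZ)), Z))
  [5] S(add(S(add(SSZ, mul(Z, SSZ))), Z))
  [6] S(S(add(add(SSZ, mul(Z, SSZ)), Z)))
  [7] S(S(add(S(add(SZ, mul(Z, SSZ))), Z)))
  [8] S(S(S(add(add(SZ, mul(Z, SSZ)), Z))))
  [9] S(S(S(add(S(add(Z, mul(Z, SSZ))), Z))))
  [10] S(S(S(S(add(add(Z, mul(Z, SSZ)), Z)))))
  [11] S(S(S(S(add(mul(Z, SSZ), Z)))))
  [12] S(S(S(S(add(Z, Z)))))
  [13] S^4(Z)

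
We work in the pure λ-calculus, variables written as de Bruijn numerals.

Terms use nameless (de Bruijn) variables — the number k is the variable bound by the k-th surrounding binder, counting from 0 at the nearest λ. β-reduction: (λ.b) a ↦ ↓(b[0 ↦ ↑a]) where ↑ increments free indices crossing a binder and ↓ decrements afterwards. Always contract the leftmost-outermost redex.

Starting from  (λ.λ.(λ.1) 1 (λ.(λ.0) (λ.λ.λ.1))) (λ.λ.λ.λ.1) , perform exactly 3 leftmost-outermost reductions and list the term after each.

Answer: after 3 steps: λ.0 (λ.λ.λ.λ.1)

Derivation:
  start: (λ.λ.(λ.1) 1 (λ.(λ.0) (λ.λ.λ.1))) (λ.λ.λ.λ.1)
  [1] λ.(λ.1) (λ.λ.λ.λ.1) (λ.(λ.0) (λ.λ.λ.1))
  [2] λ.0 (λ.(λ.0) (λ.λ.λ.1))
  [3] λ.0 (λ.λ.λ.λ.1)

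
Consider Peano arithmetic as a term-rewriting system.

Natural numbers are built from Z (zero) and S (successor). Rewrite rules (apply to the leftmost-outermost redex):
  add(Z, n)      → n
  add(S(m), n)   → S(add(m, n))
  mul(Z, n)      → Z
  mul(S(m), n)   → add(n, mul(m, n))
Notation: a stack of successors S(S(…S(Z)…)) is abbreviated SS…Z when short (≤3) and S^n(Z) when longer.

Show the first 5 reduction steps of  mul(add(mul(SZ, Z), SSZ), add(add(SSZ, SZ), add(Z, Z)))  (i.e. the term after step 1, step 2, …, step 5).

  start: mul(add(mul(SZ, Z), SSZ), add(add(SSZ, SZ), add(Z, Z)))
  [1] mul(add(add(Z, mul(Z, Z)), SSZ), add(add(SSZ, SZ), add(Z, Z)))
  [2] mul(add(mul(Z, Z), SSZ), add(add(SSZ, SZ), add(Z, Z)))
  [3] mul(add(Z, SSZ), add(add(SSZ, SZ), add(Z, Z)))
  [4] mul(SSZ, add(add(SSZ, SZ), add(Z, Z)))
  [5] add(add(add(SSZ, SZ), add(Z, Z)), mul(SZ, add(add(SSZ, SZ), add(Z, Z))))

Answer: after 5 steps: add(add(add(SSZ, SZ), add(Z, Z)), mul(SZ, add(add(SSZ, SZ), add(Z, Z))))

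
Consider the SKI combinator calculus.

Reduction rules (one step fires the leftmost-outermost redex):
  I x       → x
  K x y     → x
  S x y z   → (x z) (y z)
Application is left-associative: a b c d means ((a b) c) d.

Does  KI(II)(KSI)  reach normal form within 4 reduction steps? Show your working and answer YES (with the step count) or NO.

  start: KI(II)(KSI)
  →1  I(KSI)
  →2  KSI
  →3  S

Answer: YES — reaches normal form S in 3 ≤ 4 steps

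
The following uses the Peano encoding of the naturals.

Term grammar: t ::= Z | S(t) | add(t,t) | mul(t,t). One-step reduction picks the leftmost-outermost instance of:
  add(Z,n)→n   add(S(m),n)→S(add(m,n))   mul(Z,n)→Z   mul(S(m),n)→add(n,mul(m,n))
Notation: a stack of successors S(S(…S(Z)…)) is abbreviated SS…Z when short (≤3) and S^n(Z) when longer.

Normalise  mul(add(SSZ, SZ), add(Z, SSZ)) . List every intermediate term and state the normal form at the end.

  start: mul(add(SSZ, SZ), add(Z, SSZ))
  step 1: mul(S(add(SZ, SZ)), add(Z, SSZ))
  step 2: add(add(Z, SSZ), mul(add(SZ, SZ), add(Z, SSZ)))
  step 3: add(SSZ, mul(add(SZ, SZ), add(Z, SSZ)))
  step 4: S(add(SZ, mul(add(SZ, SZ), add(Z, SSZ))))
  step 5: S(S(add(Z, mul(add(SZ, SZ), add(Z, SSZ)))))
  step 6: S(S(mul(add(SZ, SZ), add(Z, SSZ))))
  step 7: S(S(mul(S(add(Z, SZ)), add(Z, SSZ))))
  step 8: S(S(add(add(Z, SSZ), mul(add(Z, SZ), add(Z, SSZ)))))
  step 9: S(S(add(SSZ, mul(add(Z, SZ), add(Z, SSZ)))))
  step 10: S(S(S(add(SZ, mul(add(Z, SZ), add(Z, SSZ))))))
  step 11: S(S(S(S(add(Z, mul(add(Z, SZ), add(Z, SSZ)))))))
  step 12: S(S(S(S(mul(add(Z, SZ), add(Z, SSZ))))))
  step 13: S(S(S(S(mul(SZ, add(Z, SSZ))))))
  step 14: S(S(S(S(add(add(Z, SSZ), mul(Z, add(Z, SSZ)))))))
  step 15: S(S(S(S(add(SSZ, mul(Z, add(Z, SSZ)))))))
  step 16: S(S(S(S(S(add(SZ, mul(Z, add(Z, SSZ))))))))
  step 17: S(S(S(S(S(S(add(Z, mul(Z, add(Z, SSZ)))))))))
  step 18: S(S(S(S(S(S(mul(Z, add(Z, SSZ))))))))
  step 19: S^6(Z)

Answer: normal form = S^6(Z)  (in 19 steps)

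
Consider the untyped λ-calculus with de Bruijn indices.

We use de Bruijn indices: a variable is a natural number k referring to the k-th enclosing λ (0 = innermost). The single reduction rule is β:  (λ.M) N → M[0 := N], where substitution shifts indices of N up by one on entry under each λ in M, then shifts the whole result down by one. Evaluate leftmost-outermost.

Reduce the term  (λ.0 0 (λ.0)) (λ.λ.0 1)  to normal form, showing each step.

  start: (λ.0 0 (λ.0)) (λ.λ.0 1)
  →1  (λ.λ.0 1) (λ.λ.0 1) (λ.0)
  →2  (λ.0 (λ.λ.0 1)) (λ.0)
  →3  (λ.0) (λ.λ.0 1)
  →4  λ.λ.0 1

Answer: normal form = λ.λ.0 1  (in 4 steps)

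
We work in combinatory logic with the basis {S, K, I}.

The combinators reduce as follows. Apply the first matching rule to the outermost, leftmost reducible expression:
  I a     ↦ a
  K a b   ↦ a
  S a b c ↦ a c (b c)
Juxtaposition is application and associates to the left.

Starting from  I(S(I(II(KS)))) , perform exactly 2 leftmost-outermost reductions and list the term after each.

  start: I(S(I(II(KS))))
  [1] S(I(II(KS)))
  [2] S(II(KS))

Answer: after 2 steps: S(II(KS))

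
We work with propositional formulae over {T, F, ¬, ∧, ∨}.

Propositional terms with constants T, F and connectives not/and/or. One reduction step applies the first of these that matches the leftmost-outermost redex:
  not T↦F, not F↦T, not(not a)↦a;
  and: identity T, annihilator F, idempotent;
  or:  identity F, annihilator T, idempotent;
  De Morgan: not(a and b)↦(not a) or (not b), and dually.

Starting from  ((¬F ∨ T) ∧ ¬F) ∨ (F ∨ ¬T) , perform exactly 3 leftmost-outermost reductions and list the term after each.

Answer: after 3 steps: T ∨ (F ∨ ¬T)

Working:
  start: ((¬F ∨ T) ∧ ¬F) ∨ (F ∨ ¬T)
  [1] (T ∧ ¬F) ∨ (F ∨ ¬T)
  [2] ¬F ∨ (F ∨ ¬T)
  [3] T ∨ (F ∨ ¬T)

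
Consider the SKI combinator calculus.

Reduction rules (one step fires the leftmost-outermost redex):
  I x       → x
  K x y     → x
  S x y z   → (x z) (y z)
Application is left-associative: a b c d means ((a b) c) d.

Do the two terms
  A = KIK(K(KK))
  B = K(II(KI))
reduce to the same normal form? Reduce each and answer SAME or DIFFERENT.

Term A:
  start: KIK(K(KK))
  →1  I(K(KK))
  →2  K(KK)

Term B:
  start: K(II(KI))
  →1  K(I(KI))
  →2  K(KI)

Answer: DIFFERENT — A ⇓ K(KK), B ⇓ K(KI)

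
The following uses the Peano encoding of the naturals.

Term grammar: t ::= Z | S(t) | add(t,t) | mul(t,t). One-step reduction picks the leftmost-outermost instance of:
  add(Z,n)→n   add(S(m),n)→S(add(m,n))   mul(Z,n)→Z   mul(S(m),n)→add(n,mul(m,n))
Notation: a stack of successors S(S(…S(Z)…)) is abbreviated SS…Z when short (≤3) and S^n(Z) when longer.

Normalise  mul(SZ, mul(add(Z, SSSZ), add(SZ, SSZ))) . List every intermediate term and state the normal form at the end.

Answer: normal form = S^9(Z)  (in 35 steps)

Working:
  start: mul(SZ, mul(add(Z, SSSZ), add(SZ, SSZ)))
  step 1: add(mul(add(Z, SSSZ), add(SZ, SSZ)), mul(Z, mul(add(Z, SSSZ), add(SZ, SSZ))))
  step 2: add(mul(SSSZ, add(SZ, SSZ)), mul(Z, mul(add(Z, SSSZ), add(SZ, SSZ))))
  step 3: add(add(add(SZ, SSZ), mul(SSZ, add(SZ, SSZ))), mul(Z, mul(add(Z, SSSZ), add(SZ, SSZ))))
  step 4: add(add(S(add(Z, SSZ)), mul(SSZ, add(SZ, SSZ))), mul(Z, mul(add(Z, SSSZ), add(SZ, SSZ))))
  step 5: add(S(add(add(Z, SSZ), mul(SSZ, add(SZ, SSZ)))), mul(Z, mul(add(Z, SSSZ), add(SZ, SSZ))))
  step 6: S(add(add(add(Z, SSZ), mul(SSZ, add(SZ, SSZ))), mul(Z, mul(add(Z, SSSZ), add(SZ, SSZ)))))
  step 7: S(add(add(SSZ, mul(SSZ, add(SZ, SSZ))), mul(Z, mul(add(Z, SSSZ), add(SZ, SSZ)))))
  step 8: S(add(S(add(SZ, mul(SSZ, add(SZ, SSZ)))), mul(Z, mul(add(Z, SSSZ), add(SZ, SSZ)))))
  step 9: S(S(add(add(SZ, mul(SSZ, add(SZ, SSZ))), mul(Z, mul(add(Z, SSSZ), add(SZ, SSZ))))))
  step 10: S(S(add(S(add(Z, mul(SSZ, add(SZ, SSZ)))), mul(Z, mul(add(Z, SSSZ), add(SZ, SSZ))))))
  step 11: S(S(S(add(add(Z, mul(SSZ, add(SZ, SSZ))), mul(Z, mul(add(Z, SSSZ), add(SZ, SSZ)))))))
  step 12: S(S(S(add(mul(SSZ, add(SZ, SSZ)), mul(Z, mul(add(Z, SSSZ), add(SZ, SSZ)))))))
  step 13: S(S(S(add(add(add(SZ, SSZ), mul(SZ, add(SZ, SSZ))), mul(Z, mul(add(Z, SSSZ), add(SZ, SSZ)))))))
  step 14: S(S(S(add(add(S(add(Z, SSZ)), mul(SZ, add(SZ, SSZ))), mul(Z, mul(add(Z, SSSZ), add(SZ, SSZ)))))))
  step 15: S(S(S(add(S(add(add(Z, SSZ), mul(SZ, add(SZ, SSZ)))), mul(Z, mul(add(Z, SSSZ), add(SZ, SSZ)))))))
  step 16: S(S(S(S(add(add(add(Z, SSZ), mul(SZ, add(SZ, SSZ))), mul(Z, mul(add(Z, SSSZ), add(SZ, SSZ))))))))
  step 17: S(S(S(S(add(add(SSZ, mul(SZ, add(SZ, SSZ))), mul(Z, mul(add(Z, SSSZ), add(SZ, SSZ))))))))
  step 18: S(S(S(S(add(S(add(SZ, mul(SZ, add(SZ, SSZ)))), mul(Z, mul(add(Z, SSSZ), add(SZ, SSZ))))))))
  step 19: S(S(S(S(S(add(add(SZ, mul(SZ, add(SZ, SSZ))), mul(Z, mul(add(Z, SSSZ), add(SZ, SSZ)))))))))
  step 20: S(S(S(S(S(add(S(add(Z, mul(SZ, add(SZ, SSZ)))), mul(Z, mul(add(Z, SSSZ), add(SZ, SSZ)))))))))
  step 21: S(S(S(S(S(S(add(add(Z, mul(SZ, add(SZ, SSZ))), mul(Z, mul(add(Z, SSSZ), add(SZ, SSZ))))))))))
  step 22: S(S(S(S(S(S(add(mul(SZ, add(SZ, SSZ)), mul(Z, mul(add(Z, SSSZ), add(SZ, SSZ))))))))))
  step 23: S(S(S(S(S(S(add(add(add(SZ, SSZ), mul(Z, add(SZ, SSZ))), mul(Z, mul(add(Z, SSSZ), add(SZ, SSZ))))))))))
  step 24: S(S(S(S(S(S(add(add(S(add(Z, SSZ)), mul(Z, add(SZ, SSZ))), mul(Z, mul(add(Z, SSSZ), add(SZ, SSZ))))))))))
  step 25: S(S(S(S(S(S(add(S(add(add(Z, SSZ), mul(Z, add(SZ, SSZ)))), mul(Z, mul(add(Z, SSSZ), add(SZ, SSZ))))))))))
  step 26: S(S(S(S(S(S(S(add(add(add(Z, SSZ), mul(Z, add(SZ, SSZ))), mul(Z, mul(add(Z, SSSZ), add(SZ, SSZ)))))))))))
  step 27: S(S(S(S(S(S(S(add(add(SSZ, mul(Z, add(SZ, SSZ))), mul(Z, mul(add(Z, SSSZ), add(SZ, SSZ)))))))))))
  step 28: S(S(S(S(S(S(S(add(S(add(SZ, mul(Z, add(SZ, SSZ)))), mul(Z, mul(add(Z, SSSZ), add(SZ, SSZ)))))))))))
  step 29: S(S(S(S(S(S(S(S(add(add(SZ, mul(Z, add(SZ, SSZ))), mul(Z, mul(add(Z, SSSZ), add(SZ, SSZ))))))))))))
  step 30: S(S(S(S(S(S(S(S(add(S(add(Z, mul(Z, add(SZ, SSZ)))), mul(Z, mul(add(Z, SSSZ), add(SZ, SSZ))))))))))))
  step 31: S(S(S(S(S(S(S(S(S(add(add(Z, mul(Z, add(SZ, SSZ))), mul(Z, mul(add(Z, SSSZ), add(SZ, SSZ)))))))))))))
  step 32: S(S(S(S(S(S(S(S(S(add(mul(Z, add(SZ, SSZ)), mul(Z, mul(add(Z, SSSZ), add(SZ, SSZ)))))))))))))
  step 33: S(S(S(S(S(S(S(S(S(add(Z, mul(Z, mul(add(Z, SSSZ), add(SZ, SSZ)))))))))))))
  step 34: S(S(S(S(S(S(S(S(S(mul(Z, mul(add(Z, SSSZ), add(SZ, SSZ))))))))))))
  step 35: S^9(Z)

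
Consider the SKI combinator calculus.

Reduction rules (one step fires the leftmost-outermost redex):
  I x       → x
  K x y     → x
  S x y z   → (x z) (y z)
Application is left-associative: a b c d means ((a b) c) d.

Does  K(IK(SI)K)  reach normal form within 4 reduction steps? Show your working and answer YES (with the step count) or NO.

Answer: YES — reaches normal form K(SI) in 2 ≤ 4 steps

Working:
  start: K(IK(SI)K)
  step 1: K(K(SI)K)
  step 2: K(SI)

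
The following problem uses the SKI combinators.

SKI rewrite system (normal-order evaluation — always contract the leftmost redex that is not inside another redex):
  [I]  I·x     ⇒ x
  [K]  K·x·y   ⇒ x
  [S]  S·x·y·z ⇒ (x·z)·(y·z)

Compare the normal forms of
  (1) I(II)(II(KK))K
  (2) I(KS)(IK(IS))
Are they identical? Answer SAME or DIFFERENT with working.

Answer: DIFFERENT — A ⇓ K, B ⇓ S

Derivation:
Term A:
  start: I(II)(II(KK))K
  [1] II(II(KK))K
  [2] I(II(KK))K
  [3] II(KK)K
  [4] I(KK)K
  [5] KKK
  [6] K

Term B:
  start: I(KS)(IK(IS))
  [1] KS(IK(IS))
  [2] S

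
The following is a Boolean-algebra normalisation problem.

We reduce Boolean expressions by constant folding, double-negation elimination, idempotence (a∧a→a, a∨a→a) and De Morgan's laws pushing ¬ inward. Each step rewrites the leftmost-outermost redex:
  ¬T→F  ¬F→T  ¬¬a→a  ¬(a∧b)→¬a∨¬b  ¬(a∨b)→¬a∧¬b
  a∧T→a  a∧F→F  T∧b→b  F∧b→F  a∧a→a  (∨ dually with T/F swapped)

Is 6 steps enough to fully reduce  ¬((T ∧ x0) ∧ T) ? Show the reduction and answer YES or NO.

  start: ¬((T ∧ x0) ∧ T)
  →1  ¬(T ∧ x0) ∨ ¬T
  →2  (¬T ∨ ¬x0) ∨ ¬T
  →3  (F ∨ ¬x0) ∨ ¬T
  →4  ¬x0 ∨ ¬T
  →5  ¬x0 ∨ F
  →6  ¬x0

Answer: YES — reaches normal form ¬x0 in 6 ≤ 6 steps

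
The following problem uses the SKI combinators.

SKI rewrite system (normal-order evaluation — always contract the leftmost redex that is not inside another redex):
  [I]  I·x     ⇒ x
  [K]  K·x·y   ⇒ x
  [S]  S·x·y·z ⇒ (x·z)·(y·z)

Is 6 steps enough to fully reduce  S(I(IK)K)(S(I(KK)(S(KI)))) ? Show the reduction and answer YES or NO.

  start: S(I(IK)K)(S(I(KK)(S(KI))))
  step 1: S(IKK)(S(I(KK)(S(KI))))
  step 2: S(KK)(S(I(KK)(S(KI))))
  step 3: S(KK)(S(KK(S(KI))))
  step 4: S(KK)(SK)

Answer: YES — reaches normal form S(KK)(SK) in 4 ≤ 6 steps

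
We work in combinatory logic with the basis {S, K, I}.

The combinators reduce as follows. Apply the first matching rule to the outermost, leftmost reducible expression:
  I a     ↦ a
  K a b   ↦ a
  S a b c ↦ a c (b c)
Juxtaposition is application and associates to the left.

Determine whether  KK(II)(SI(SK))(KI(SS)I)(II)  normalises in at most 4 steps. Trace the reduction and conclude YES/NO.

Answer: NO — after 4 steps the term is II(SK(II)), not yet normal

Reduction:
  start: KK(II)(SI(SK))(KI(SS)I)(II)
  step 1: K(SI(SK))(KI(SS)I)(II)
  step 2: SI(SK)(II)
  step 3: I(II)(SK(II))
  step 4: II(SK(II))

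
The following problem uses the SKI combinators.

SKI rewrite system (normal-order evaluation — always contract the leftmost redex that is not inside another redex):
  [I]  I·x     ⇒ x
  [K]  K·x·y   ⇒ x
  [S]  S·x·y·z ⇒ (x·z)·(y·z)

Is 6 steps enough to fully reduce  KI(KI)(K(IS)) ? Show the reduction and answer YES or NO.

Answer: YES — reaches normal form KS in 3 ≤ 6 steps

Reduction:
  start: KI(KI)(K(IS))
  →1  I(K(IS))
  →2  K(IS)
  →3  KS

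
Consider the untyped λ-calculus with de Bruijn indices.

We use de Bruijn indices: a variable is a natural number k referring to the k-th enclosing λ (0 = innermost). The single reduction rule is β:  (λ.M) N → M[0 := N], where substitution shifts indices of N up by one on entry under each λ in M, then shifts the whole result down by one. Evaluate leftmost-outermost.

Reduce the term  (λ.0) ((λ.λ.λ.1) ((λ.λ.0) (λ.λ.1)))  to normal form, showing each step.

Answer: normal form = λ.λ.1  (in 2 steps)

Derivation:
  start: (λ.0) ((λ.λ.λ.1) ((λ.λ.0) (λ.λ.1)))
  step 1: (λ.λ.λ.1) ((λ.λ.0) (λ.λ.1))
  step 2: λ.λ.1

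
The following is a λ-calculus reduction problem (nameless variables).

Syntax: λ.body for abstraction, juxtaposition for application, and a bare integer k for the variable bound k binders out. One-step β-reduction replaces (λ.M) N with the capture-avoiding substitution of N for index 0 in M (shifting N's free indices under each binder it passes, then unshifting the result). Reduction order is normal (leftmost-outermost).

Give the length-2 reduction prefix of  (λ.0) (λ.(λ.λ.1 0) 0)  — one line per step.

Answer: after 2 steps: λ.λ.1 0

Reduction:
  start: (λ.0) (λ.(λ.λ.1 0) 0)
  →1  λ.(λ.λ.1 0) 0
  →2  λ.λ.1 0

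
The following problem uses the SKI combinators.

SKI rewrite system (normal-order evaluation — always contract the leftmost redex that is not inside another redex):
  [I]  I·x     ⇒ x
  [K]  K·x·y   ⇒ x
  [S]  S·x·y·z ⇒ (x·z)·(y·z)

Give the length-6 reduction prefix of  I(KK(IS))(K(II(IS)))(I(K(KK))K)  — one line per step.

  start: I(KK(IS))(K(II(IS)))(I(K(KK))K)
  step 1: KK(IS)(K(II(IS)))(I(K(KK))K)
  step 2: K(K(II(IS)))(I(K(KK))K)
  step 3: K(II(IS))
  step 4: K(I(IS))
  step 5: K(IS)
  step 6: KS

Answer: after 6 steps: KS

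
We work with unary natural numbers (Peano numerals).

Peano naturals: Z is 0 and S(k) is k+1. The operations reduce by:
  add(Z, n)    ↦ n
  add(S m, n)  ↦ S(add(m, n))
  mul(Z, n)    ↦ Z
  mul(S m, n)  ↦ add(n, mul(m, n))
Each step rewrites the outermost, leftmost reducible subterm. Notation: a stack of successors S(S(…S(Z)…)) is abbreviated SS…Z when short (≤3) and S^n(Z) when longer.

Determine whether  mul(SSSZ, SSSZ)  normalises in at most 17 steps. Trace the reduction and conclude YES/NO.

  start: mul(SSSZ, SSSZ)
  [1] add(SSSZ, mul(SSZ, SSSZ))
  [2] S(add(SSZ, mul(SSZ, SSSZ)))
  [3] S(S(add(SZ, mul(SSZ, SSSZ))))
  [4] S(S(S(add(Z, mul(SSZ, SSSZ)))))
  [5] S(S(S(mul(SSZ, SSSZ))))
  [6] S(S(S(add(SSSZ, mul(SZ, SSSZ)))))
  [7] S(S(S(S(add(SSZ, mul(SZ, SSSZ))))))
  [8] S(S(S(S(S(add(SZ, mul(SZ, SSSZ)))))))
  [9] S(S(S(S(S(S(add(Z, mul(SZ, SSSZ))))))))
  [10] S(S(S(S(S(S(mul(SZ, SSSZ)))))))
  [11] S(S(S(S(S(S(add(SSSZ, mul(Z, SSSZ))))))))
  [12] S(S(S(S(S(S(S(add(SSZ, mul(Z, SSSZ)))))))))
  [13] S(S(S(S(S(S(S(S(add(SZ, mul(Z, SSSZ))))))))))
  [14] S(S(S(S(S(S(S(S(S(add(Z, mul(Z, SSSZ)))))))))))
  [15] S(S(S(S(S(S(S(S(S(mul(Z, SSSZ))))))))))
  [16] S^9(Z)

Answer: YES — reaches normal form S^9(Z) in 16 ≤ 17 steps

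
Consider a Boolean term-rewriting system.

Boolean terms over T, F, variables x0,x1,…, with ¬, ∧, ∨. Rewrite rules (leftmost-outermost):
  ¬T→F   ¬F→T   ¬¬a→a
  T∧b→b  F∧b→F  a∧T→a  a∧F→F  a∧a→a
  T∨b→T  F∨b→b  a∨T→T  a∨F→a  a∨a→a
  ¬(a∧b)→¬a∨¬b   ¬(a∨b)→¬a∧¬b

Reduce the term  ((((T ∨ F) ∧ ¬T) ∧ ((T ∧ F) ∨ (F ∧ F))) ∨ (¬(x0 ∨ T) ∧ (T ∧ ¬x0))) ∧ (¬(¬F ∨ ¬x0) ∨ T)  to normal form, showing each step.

  start: ((((T ∨ F) ∧ ¬T) ∧ ((T ∧ F) ∨ (F ∧ F))) ∨ (¬(x0 ∨ T) ∧ (T ∧ ¬x0))) ∧ (¬(¬F ∨ ¬x0) ∨ T)
  [1] (((T ∧ ¬T) ∧ ((T ∧ F) ∨ (F ∧ F))) ∨ (¬(x0 ∨ T) ∧ (T ∧ ¬x0))) ∧ (¬(¬F ∨ ¬x0) ∨ T)
  [2] ((¬T ∧ ((T ∧ F) ∨ (F ∧ F))) ∨ (¬(x0 ∨ T) ∧ (T ∧ ¬x0))) ∧ (¬(¬F ∨ ¬x0) ∨ T)
  [3] ((F ∧ ((T ∧ F) ∨ (F ∧ F))) ∨ (¬(x0 ∨ T) ∧ (T ∧ ¬x0))) ∧ (¬(¬F ∨ ¬x0) ∨ T)
  [4] (F ∨ (¬(x0 ∨ T) ∧ (T ∧ ¬x0))) ∧ (¬(¬F ∨ ¬x0) ∨ T)
  [5] (¬(x0 ∨ T) ∧ (T ∧ ¬x0)) ∧ (¬(¬F ∨ ¬x0) ∨ T)
  [6] ((¬x0 ∧ ¬T) ∧ (T ∧ ¬x0)) ∧ (¬(¬F ∨ ¬x0) ∨ T)
  [7] ((¬x0 ∧ F) ∧ (T ∧ ¬x0)) ∧ (¬(¬F ∨ ¬x0) ∨ T)
  [8] (F ∧ (T ∧ ¬x0)) ∧ (¬(¬F ∨ ¬x0) ∨ T)
  [9] F ∧ (¬(¬F ∨ ¬x0) ∨ T)
  [10] F

Answer: normal form = F  (in 10 steps)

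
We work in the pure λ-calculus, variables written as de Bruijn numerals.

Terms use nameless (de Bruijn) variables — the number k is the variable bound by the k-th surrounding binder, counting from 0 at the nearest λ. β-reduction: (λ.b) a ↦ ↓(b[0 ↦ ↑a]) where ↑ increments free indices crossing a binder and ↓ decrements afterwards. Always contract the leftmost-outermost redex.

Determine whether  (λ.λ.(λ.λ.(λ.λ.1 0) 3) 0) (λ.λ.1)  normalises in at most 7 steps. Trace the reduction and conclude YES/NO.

  start: (λ.λ.(λ.λ.(λ.λ.1 0) 3) 0) (λ.λ.1)
  step 1: λ.(λ.λ.(λ.λ.1 0) (λ.λ.1)) 0
  step 2: λ.λ.(λ.λ.1 0) (λ.λ.1)
  step 3: λ.λ.λ.(λ.λ.1) 0
  step 4: λ.λ.λ.λ.1

Answer: YES — reaches normal form λ.λ.λ.λ.1 in 4 ≤ 7 steps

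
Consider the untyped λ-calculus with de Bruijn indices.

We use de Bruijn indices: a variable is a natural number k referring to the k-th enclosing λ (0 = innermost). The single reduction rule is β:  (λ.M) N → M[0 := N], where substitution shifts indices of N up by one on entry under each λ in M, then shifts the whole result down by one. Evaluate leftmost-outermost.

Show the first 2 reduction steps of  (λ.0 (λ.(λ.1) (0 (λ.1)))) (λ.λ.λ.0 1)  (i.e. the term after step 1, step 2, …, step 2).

Answer: after 2 steps: λ.λ.0 1

Working:
  start: (λ.0 (λ.(λ.1) (0 (λ.1)))) (λ.λ.λ.0 1)
  [1] (λ.λ.λ.0 1) (λ.(λ.1) (0 (λ.1)))
  [2] λ.λ.0 1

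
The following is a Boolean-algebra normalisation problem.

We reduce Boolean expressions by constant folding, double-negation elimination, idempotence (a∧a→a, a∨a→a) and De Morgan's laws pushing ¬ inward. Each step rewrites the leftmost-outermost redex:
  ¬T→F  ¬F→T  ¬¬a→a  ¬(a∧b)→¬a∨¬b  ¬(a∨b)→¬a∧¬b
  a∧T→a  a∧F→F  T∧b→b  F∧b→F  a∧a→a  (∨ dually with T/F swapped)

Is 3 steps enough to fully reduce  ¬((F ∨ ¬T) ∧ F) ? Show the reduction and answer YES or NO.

Answer: NO — after 3 steps the term is (T ∧ ¬¬T) ∨ ¬F, not yet normal

Working:
  start: ¬((F ∨ ¬T) ∧ F)
  [1] ¬(F ∨ ¬T) ∨ ¬F
  [2] (¬F ∧ ¬¬T) ∨ ¬F
  [3] (T ∧ ¬¬T) ∨ ¬F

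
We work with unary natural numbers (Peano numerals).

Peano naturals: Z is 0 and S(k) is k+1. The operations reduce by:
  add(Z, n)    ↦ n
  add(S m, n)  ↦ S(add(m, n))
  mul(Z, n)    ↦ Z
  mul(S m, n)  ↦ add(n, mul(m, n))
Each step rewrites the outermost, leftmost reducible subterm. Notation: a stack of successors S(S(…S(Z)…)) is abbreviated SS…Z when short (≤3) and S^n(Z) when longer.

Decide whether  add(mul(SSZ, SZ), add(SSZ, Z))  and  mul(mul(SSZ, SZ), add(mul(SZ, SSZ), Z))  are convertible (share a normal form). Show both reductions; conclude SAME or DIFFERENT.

Answer: SAME — A ⇓ S^4(Z), B ⇓ S^4(Z)

Reduction:
Term A:
  start: add(mul(SSZ, SZ), add(SSZ, Z))
  →1  add(add(SZ, mul(SZ, SZ)), add(SSZ, Z))
  →2  add(S(add(Z, mul(SZ, SZ))), add(SSZ, Z))
  →3  S(add(add(Z, mul(SZ, SZ)), add(SSZ, Z)))
  →4  S(add(mul(SZ, SZ), add(SSZ, Z)))
  →5  S(add(add(SZ, mul(Z, SZ)), add(SSZ, Z)))
  →6  S(add(S(add(Z, mul(Z, SZ))), add(SSZ, Z)))
  →7  S(S(add(add(Z, mul(Z, SZ)), add(SSZ, Z))))
  →8  S(S(add(mul(Z, SZ), add(SSZ, Z))))
  →9  S(S(add(Z, add(SSZ, Z))))
  →10  S(S(add(SSZ, Z)))
  →11  S(S(S(add(SZ, Z))))
  →12  S(S(S(S(add(Z, Z)))))
  →13  S^4(Z)

Term B:
  start: mul(mul(SSZ, SZ), add(mul(SZ, SSZ), Z))
  →1  mul(add(SZ, mul(SZ, SZ)), add(mul(SZ, SSZ), Z))
  →2  mul(S(add(Z, mul(SZ, SZ))), add(mul(SZ, SSZ), Z))
  →3  add(add(mul(SZ, SSZ), Z), mul(add(Z, mul(SZ, SZ)), add(mul(SZ, SSZ), Z)))
  →4  add(add(add(SSZ, mul(Z, SSZ)), Z), mul(add(Z, mul(SZ, SZ)), add(mul(SZ, SSZ), Z)))
  →5  add(add(S(add(SZ, mul(Z, SSZ))), Z), mul(add(Z, mul(SZ, SZ)), add(mul(SZ, SSZ), Z)))
  →6  add(S(add(add(SZ, mul(Z, SSZ)), Z)), mul(add(Z, mul(SZ, SZ)), add(mul(SZ, SSZ), Z)))
  →7  S(add(add(add(SZ, mul(Z, SSZ)), Z), mul(add(Z, mul(SZ, SZ)), add(mul(SZ, SSZ), Z))))
  →8  S(add(add(S(add(Z, mul(Z, SSZ))), Z), mul(add(Z, mul(SZ, SZ)), add(mul(SZ, SSZ), Z))))
  →9  S(add(S(add(add(Z, mul(Z, SSZ)), Z)), mul(add(Z, mul(SZ, SZ)), add(mul(SZ, SSZ), Z))))
  →10  S(S(add(add(add(Z, mul(Z, SSZ)), Z), mul(add(Z, mul(SZ, SZ)), add(mul(SZ, SSZ), Z)))))
  →11  S(S(add(add(mul(Z, SSZ), Z), mul(add(Z, mul(SZ, SZ)), add(mul(SZ, SSZ), Z)))))
  →12  S(S(add(add(Z, Z), mul(add(Z, mul(SZ, SZ)), add(mul(SZ, SSZ), Z)))))
  →13  S(S(add(Z, mul(add(Z, mul(SZ, SZ)), add(mul(SZ, SSZ), Z)))))
  →14  S(S(mul(add(Z, mul(SZ, SZ)), add(mul(SZ, SSZ), Z))))
  →15  S(S(mul(mul(SZ, SZ), add(mul(SZ, SSZ), Z))))
  →16  S(S(mul(add(SZ, mul(Z, SZ)), add(mul(SZ, SSZ), Z))))
  →17  S(S(mul(S(add(Z, mul(Z, SZ))), add(mul(SZ, SSZ), Z))))
  →18  S(S(add(add(mul(SZ, SSZ), Z), mul(add(Z, mul(Z, SZ)), add(mul(SZ, SSZ), Z)))))
  →19  S(S(add(add(add(SSZ, mul(Z, SSZ)), Z), mul(add(Z, mul(Z, SZ)), add(mul(SZ, SSZ), Z)))))
  →20  S(S(add(add(S(add(SZ, mul(Z, SSZ))), Z), mul(add(Z, mul(Z, SZ)), add(mul(SZ, SSZ), Z)))))
  →21  S(S(add(S(add(add(SZ, mul(Z, SSZ)), Z)), mul(add(Z, mul(Z, SZ)), add(mul(SZ, SSZ), Z)))))
  →22  S(S(S(add(add(add(SZ, mul(Z, SSZ)), Z), mul(add(Z, mul(Z, SZ)), add(mul(SZ, SSZ), Z))))))
  →23  S(S(S(add(add(S(add(Z, mul(Z, SSZ))), Z), mul(add(Z, mul(Z, SZ)), add(mul(SZ, SSZ), Z))))))
  →24  S(S(S(add(S(add(add(Z, mul(Z, SSZ)), Z)), mul(add(Z, mul(Z, SZ)), add(mul(SZ, SSZ), Z))))))
  →25  S(S(S(S(add(add(add(Z, mul(Z, SSZ)), Z), mul(add(Z, mul(Z, SZ)), add(mul(SZ, SSZ), Z)))))))
  →26  S(S(S(S(add(add(mul(Z, SSZ), Z), mul(add(Z, mul(Z, SZ)), add(mul(SZ, SSZ), Z)))))))
  →27  S(S(S(S(add(add(Z, Z), mul(add(Z, mul(Z, SZ)), add(mul(SZ, SSZ), Z)))))))
  →28  S(S(S(S(add(Z, mul(add(Z, mul(Z, SZ)), add(mul(SZ, SSZ), Z)))))))
  →29  S(S(S(S(mul(add(Z, mul(Z, SZ)), add(mul(SZ, SSZ), Z))))))
  →30  S(S(S(S(mul(mul(Z, SZ), add(mul(SZ, SSZ), Z))))))
  →31  S(S(S(S(mul(Z, add(mul(SZ, SSZ), Z))))))
  →32  S^4(Z)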